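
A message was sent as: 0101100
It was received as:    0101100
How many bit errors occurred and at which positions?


XOR: 0000000

0 errors (received matches sent)


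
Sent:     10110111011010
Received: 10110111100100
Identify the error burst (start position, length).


XOR: 00000000111110

Burst at position 8, length 5


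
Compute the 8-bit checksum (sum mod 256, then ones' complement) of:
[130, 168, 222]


Sum = 520 mod 256 = 8
Complement = 247

247


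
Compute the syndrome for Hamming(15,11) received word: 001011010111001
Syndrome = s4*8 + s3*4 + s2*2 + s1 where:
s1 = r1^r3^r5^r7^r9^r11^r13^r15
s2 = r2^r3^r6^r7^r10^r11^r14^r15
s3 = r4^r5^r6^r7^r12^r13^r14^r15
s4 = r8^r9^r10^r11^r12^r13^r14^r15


s1=0, s2=1, s3=0, s4=1

Syndrome = 10 (error at position 10)


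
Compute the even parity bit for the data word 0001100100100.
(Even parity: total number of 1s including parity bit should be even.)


Number of 1s in data: 4
Parity bit: 0

0


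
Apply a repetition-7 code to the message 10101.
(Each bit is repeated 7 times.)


Each bit -> 7 copies

11111110000000111111100000001111111


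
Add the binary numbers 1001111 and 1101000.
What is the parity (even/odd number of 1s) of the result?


1001111 = 79
1101000 = 104
Sum = 183 = 10110111
1s count = 6

even parity (6 ones in 10110111)


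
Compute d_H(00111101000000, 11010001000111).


XOR: 11101100000111
Count of 1s: 8

8


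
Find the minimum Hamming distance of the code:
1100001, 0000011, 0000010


Comparing all pairs, minimum distance: 1
Can detect 0 errors, correct 0 errors

1


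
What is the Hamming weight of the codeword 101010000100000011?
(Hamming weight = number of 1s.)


Counting 1s in 101010000100000011

6


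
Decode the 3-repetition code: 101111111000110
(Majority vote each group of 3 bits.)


Groups: 101, 111, 111, 000, 110
Majority votes: 11101

11101


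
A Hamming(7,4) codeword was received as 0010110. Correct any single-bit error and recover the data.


Syndrome = 0: no error detected

Data: 1110 (no errors)


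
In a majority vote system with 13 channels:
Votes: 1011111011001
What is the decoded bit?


Ones: 9 out of 13
Threshold: 7

1 (9/13 voted 1)


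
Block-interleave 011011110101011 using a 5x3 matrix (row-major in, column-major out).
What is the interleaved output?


Matrix:
  011
  011
  110
  101
  011
Read columns: 001101110111011

001101110111011


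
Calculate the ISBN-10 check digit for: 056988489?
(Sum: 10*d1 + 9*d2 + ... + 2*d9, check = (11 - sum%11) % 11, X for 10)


Weighted sum: 302
302 mod 11 = 5

Check digit: 6


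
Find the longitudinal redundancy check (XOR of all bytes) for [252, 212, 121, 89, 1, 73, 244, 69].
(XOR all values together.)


XOR chain: 252 ^ 212 ^ 121 ^ 89 ^ 1 ^ 73 ^ 244 ^ 69 = 241

241


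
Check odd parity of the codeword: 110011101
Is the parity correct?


Number of 1s: 6

No, parity error (6 ones)


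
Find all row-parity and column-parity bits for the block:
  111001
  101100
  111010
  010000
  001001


Row parities: 01010
Column parities: 110110

Row P: 01010, Col P: 110110, Corner: 0


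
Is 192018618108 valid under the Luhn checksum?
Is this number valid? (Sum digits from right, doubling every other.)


Luhn sum = 45
45 mod 10 = 5

Invalid (Luhn sum mod 10 = 5)


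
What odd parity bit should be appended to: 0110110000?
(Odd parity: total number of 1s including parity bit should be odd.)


Number of 1s in data: 4
Parity bit: 1

1


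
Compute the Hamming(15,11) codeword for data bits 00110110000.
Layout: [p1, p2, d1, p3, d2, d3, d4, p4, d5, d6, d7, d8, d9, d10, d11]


Parity bits: p1=0, p2=0, p3=0, p4=0

000001100110000


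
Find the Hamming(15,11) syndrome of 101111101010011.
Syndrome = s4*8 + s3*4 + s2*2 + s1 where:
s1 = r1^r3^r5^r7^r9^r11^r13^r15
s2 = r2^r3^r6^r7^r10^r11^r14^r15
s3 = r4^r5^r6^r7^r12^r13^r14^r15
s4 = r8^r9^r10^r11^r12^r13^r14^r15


s1=1, s2=0, s3=0, s4=0

Syndrome = 1 (error at position 1)


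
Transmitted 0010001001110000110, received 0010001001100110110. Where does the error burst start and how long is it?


XOR: 0000000000010110000

Burst at position 11, length 4


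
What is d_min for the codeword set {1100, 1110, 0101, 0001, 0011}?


Comparing all pairs, minimum distance: 1
Can detect 0 errors, correct 0 errors

1


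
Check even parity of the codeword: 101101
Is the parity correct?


Number of 1s: 4

Yes, parity is correct (4 ones)


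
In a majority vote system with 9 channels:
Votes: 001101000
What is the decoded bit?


Ones: 3 out of 9
Threshold: 5

0 (3/9 voted 1)


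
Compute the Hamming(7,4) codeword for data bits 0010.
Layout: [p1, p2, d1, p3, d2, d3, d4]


Parity bits: p1=0, p2=1, p3=1

0101010


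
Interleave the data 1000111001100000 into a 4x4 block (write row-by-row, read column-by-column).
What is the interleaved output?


Matrix:
  1000
  1110
  0110
  0000
Read columns: 1100011001100000

1100011001100000


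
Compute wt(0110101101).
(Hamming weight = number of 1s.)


Counting 1s in 0110101101

6


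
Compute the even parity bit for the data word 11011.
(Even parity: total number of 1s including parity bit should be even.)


Number of 1s in data: 4
Parity bit: 0

0


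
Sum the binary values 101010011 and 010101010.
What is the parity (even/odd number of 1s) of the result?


101010011 = 339
010101010 = 170
Sum = 509 = 111111101
1s count = 8

even parity (8 ones in 111111101)


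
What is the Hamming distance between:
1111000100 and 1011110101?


XOR: 0100110001
Count of 1s: 4

4


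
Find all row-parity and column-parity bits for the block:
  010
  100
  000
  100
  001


Row parities: 11011
Column parities: 011

Row P: 11011, Col P: 011, Corner: 0


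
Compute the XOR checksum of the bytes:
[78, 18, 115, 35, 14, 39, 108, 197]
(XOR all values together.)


XOR chain: 78 ^ 18 ^ 115 ^ 35 ^ 14 ^ 39 ^ 108 ^ 197 = 140

140


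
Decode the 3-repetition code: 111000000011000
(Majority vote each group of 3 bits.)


Groups: 111, 000, 000, 011, 000
Majority votes: 10010

10010


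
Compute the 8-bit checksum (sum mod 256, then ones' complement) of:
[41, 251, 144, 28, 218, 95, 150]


Sum = 927 mod 256 = 159
Complement = 96

96


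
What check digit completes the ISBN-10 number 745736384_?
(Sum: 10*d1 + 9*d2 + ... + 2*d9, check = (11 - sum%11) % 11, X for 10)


Weighted sum: 287
287 mod 11 = 1

Check digit: X


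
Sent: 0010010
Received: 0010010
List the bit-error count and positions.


XOR: 0000000

0 errors (received matches sent)


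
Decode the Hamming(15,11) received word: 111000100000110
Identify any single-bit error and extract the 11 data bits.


Syndrome = 4: error at position 4

Data: 10010000110 (corrected bit 4)


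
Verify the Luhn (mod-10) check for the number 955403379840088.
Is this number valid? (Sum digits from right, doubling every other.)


Luhn sum = 72
72 mod 10 = 2

Invalid (Luhn sum mod 10 = 2)


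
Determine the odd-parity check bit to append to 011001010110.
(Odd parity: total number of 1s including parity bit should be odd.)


Number of 1s in data: 6
Parity bit: 1

1


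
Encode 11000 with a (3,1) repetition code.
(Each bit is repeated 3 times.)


Each bit -> 3 copies

111111000000000


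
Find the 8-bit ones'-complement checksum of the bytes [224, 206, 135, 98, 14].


Sum = 677 mod 256 = 165
Complement = 90

90


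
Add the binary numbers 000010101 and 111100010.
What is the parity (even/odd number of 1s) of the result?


000010101 = 21
111100010 = 482
Sum = 503 = 111110111
1s count = 8

even parity (8 ones in 111110111)


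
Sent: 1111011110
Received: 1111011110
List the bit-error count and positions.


XOR: 0000000000

0 errors (received matches sent)


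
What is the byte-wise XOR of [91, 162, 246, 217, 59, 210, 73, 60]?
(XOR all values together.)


XOR chain: 91 ^ 162 ^ 246 ^ 217 ^ 59 ^ 210 ^ 73 ^ 60 = 74

74


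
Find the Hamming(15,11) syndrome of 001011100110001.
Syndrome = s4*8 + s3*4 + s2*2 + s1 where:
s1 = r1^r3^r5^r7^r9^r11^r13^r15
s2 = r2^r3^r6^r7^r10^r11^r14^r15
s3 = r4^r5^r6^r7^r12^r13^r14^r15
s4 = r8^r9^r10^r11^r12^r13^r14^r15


s1=1, s2=0, s3=0, s4=1

Syndrome = 9 (error at position 9)


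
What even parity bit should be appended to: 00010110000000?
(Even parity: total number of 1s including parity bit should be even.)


Number of 1s in data: 3
Parity bit: 1

1


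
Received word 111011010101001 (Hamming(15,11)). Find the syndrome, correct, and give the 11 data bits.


Syndrome = 2: error at position 2

Data: 11100101001 (corrected bit 2)


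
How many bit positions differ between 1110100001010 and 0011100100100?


XOR: 1101000101110
Count of 1s: 7

7


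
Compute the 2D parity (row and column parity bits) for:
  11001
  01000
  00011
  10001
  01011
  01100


Row parities: 110010
Column parities: 00100

Row P: 110010, Col P: 00100, Corner: 1


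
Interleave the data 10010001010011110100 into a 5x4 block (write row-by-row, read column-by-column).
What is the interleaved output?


Matrix:
  1001
  0001
  0100
  1111
  0100
Read columns: 10010001110001011010

10010001110001011010


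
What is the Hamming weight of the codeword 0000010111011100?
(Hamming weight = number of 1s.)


Counting 1s in 0000010111011100

7


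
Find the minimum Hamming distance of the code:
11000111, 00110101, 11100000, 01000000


Comparing all pairs, minimum distance: 2
Can detect 1 errors, correct 0 errors

2


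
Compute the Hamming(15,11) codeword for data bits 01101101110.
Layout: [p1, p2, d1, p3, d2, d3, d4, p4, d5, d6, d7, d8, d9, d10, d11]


Parity bits: p1=1, p2=1, p3=1, p4=1

110111011101110


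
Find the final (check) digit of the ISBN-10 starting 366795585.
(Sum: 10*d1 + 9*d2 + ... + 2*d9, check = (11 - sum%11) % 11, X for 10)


Weighted sum: 314
314 mod 11 = 6

Check digit: 5


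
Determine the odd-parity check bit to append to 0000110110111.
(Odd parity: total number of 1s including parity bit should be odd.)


Number of 1s in data: 7
Parity bit: 0

0


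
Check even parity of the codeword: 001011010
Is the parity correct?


Number of 1s: 4

Yes, parity is correct (4 ones)


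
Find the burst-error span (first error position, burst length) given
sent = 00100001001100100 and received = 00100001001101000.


XOR: 00000000000001100

Burst at position 13, length 2


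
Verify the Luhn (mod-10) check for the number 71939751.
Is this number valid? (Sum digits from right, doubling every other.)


Luhn sum = 36
36 mod 10 = 6

Invalid (Luhn sum mod 10 = 6)


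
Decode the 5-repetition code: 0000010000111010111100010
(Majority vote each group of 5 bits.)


Groups: 00000, 10000, 11101, 01111, 00010
Majority votes: 00110

00110


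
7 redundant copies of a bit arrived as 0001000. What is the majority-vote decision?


Ones: 1 out of 7
Threshold: 4

0 (1/7 voted 1)


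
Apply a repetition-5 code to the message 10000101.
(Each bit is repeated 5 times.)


Each bit -> 5 copies

1111100000000000000000000111110000011111


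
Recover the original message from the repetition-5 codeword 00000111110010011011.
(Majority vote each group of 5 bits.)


Groups: 00000, 11111, 00100, 11011
Majority votes: 0101

0101


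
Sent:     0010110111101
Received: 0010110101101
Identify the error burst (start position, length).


XOR: 0000000010000

Burst at position 8, length 1


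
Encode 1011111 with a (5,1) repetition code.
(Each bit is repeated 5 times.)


Each bit -> 5 copies

11111000001111111111111111111111111


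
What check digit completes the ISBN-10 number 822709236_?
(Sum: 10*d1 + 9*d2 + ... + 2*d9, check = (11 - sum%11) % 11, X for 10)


Weighted sum: 237
237 mod 11 = 6

Check digit: 5


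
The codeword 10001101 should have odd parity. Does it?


Number of 1s: 4

No, parity error (4 ones)


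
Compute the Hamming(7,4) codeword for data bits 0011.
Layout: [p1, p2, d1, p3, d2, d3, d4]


Parity bits: p1=1, p2=0, p3=0

1000011


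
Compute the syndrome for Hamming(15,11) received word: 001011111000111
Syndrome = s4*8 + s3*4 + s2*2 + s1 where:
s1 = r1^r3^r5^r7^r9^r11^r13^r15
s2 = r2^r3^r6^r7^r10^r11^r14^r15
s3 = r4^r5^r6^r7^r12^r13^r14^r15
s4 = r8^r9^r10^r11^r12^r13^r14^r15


s1=0, s2=1, s3=0, s4=1

Syndrome = 10 (error at position 10)


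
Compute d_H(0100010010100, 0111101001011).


XOR: 0011111011111
Count of 1s: 10

10


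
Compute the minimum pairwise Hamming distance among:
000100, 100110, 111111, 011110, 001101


Comparing all pairs, minimum distance: 2
Can detect 1 errors, correct 0 errors

2


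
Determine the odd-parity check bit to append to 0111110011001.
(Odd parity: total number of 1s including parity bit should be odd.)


Number of 1s in data: 8
Parity bit: 1

1


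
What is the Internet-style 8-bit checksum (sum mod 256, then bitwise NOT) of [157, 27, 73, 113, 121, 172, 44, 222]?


Sum = 929 mod 256 = 161
Complement = 94

94


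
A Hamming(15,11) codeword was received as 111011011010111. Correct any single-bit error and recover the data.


Syndrome = 5: error at position 5

Data: 10101010111 (corrected bit 5)


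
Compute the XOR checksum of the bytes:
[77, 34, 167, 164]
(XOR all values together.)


XOR chain: 77 ^ 34 ^ 167 ^ 164 = 108

108


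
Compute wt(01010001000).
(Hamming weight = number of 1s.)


Counting 1s in 01010001000

3


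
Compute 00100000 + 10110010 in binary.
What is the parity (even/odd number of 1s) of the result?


00100000 = 32
10110010 = 178
Sum = 210 = 11010010
1s count = 4

even parity (4 ones in 11010010)


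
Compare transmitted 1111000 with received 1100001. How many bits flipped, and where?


XOR: 0011001

3 error(s) at position(s): 2, 3, 6


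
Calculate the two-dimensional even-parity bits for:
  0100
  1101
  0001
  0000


Row parities: 1110
Column parities: 1000

Row P: 1110, Col P: 1000, Corner: 1


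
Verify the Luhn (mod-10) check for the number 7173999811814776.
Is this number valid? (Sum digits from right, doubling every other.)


Luhn sum = 86
86 mod 10 = 6

Invalid (Luhn sum mod 10 = 6)


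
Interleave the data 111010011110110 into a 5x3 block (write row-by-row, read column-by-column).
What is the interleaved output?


Matrix:
  111
  010
  011
  110
  110
Read columns: 100111111110100

100111111110100


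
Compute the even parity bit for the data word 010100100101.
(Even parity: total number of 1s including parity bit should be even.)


Number of 1s in data: 5
Parity bit: 1

1


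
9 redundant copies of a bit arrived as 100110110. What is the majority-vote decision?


Ones: 5 out of 9
Threshold: 5

1 (5/9 voted 1)


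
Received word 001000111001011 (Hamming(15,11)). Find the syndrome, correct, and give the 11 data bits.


Syndrome = 8: error at position 8

Data: 10011001011 (corrected bit 8)


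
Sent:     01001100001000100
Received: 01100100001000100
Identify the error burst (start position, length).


XOR: 00101000000000000

Burst at position 2, length 3


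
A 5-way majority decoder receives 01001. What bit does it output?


Ones: 2 out of 5
Threshold: 3

0 (2/5 voted 1)


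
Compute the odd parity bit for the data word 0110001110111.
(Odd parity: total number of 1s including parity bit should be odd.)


Number of 1s in data: 8
Parity bit: 1

1


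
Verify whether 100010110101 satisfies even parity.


Number of 1s: 6

Yes, parity is correct (6 ones)


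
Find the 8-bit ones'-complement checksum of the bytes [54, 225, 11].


Sum = 290 mod 256 = 34
Complement = 221

221


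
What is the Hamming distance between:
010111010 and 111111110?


XOR: 101000100
Count of 1s: 3

3


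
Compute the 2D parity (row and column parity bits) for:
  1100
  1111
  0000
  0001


Row parities: 0001
Column parities: 0010

Row P: 0001, Col P: 0010, Corner: 1


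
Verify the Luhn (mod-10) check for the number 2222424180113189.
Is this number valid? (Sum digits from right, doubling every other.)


Luhn sum = 64
64 mod 10 = 4

Invalid (Luhn sum mod 10 = 4)


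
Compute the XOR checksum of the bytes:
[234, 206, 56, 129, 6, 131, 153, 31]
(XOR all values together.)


XOR chain: 234 ^ 206 ^ 56 ^ 129 ^ 6 ^ 131 ^ 153 ^ 31 = 158

158


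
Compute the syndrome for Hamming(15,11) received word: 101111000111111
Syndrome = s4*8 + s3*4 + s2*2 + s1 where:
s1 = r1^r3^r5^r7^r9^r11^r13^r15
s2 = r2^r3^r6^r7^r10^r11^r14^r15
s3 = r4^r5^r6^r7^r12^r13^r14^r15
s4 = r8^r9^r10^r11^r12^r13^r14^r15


s1=0, s2=0, s3=1, s4=0

Syndrome = 4 (error at position 4)


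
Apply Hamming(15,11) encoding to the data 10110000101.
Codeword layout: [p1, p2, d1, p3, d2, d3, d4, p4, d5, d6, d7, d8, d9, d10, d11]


Parity bits: p1=0, p2=0, p3=0, p4=0

001001100000101


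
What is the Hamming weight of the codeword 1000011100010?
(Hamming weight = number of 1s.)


Counting 1s in 1000011100010

5


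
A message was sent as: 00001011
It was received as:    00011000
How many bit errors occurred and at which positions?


XOR: 00010011

3 error(s) at position(s): 3, 6, 7


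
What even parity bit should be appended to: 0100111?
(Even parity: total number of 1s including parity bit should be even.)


Number of 1s in data: 4
Parity bit: 0

0


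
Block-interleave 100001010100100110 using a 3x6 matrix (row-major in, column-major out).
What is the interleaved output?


Matrix:
  100001
  010100
  100110
Read columns: 101010000011001100

101010000011001100


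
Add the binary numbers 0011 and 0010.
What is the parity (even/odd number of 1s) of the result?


0011 = 3
0010 = 2
Sum = 5 = 101
1s count = 2

even parity (2 ones in 101)


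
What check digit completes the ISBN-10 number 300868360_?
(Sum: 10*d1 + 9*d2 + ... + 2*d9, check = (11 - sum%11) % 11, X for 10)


Weighted sum: 192
192 mod 11 = 5

Check digit: 6


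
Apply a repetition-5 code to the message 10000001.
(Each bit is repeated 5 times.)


Each bit -> 5 copies

1111100000000000000000000000000000011111


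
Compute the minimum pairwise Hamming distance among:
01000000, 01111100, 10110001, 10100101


Comparing all pairs, minimum distance: 2
Can detect 1 errors, correct 0 errors

2


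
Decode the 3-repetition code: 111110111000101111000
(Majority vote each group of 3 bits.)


Groups: 111, 110, 111, 000, 101, 111, 000
Majority votes: 1110110

1110110


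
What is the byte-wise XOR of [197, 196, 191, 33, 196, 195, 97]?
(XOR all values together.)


XOR chain: 197 ^ 196 ^ 191 ^ 33 ^ 196 ^ 195 ^ 97 = 249

249


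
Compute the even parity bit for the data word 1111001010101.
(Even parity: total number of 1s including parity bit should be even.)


Number of 1s in data: 8
Parity bit: 0

0


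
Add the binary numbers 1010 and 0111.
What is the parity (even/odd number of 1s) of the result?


1010 = 10
0111 = 7
Sum = 17 = 10001
1s count = 2

even parity (2 ones in 10001)


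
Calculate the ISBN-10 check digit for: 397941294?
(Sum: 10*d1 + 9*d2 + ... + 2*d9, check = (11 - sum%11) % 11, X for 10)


Weighted sum: 302
302 mod 11 = 5

Check digit: 6


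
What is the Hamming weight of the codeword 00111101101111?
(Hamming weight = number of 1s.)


Counting 1s in 00111101101111

10


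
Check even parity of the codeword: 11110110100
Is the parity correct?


Number of 1s: 7

No, parity error (7 ones)


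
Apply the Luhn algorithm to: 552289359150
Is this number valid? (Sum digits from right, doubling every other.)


Luhn sum = 50
50 mod 10 = 0

Valid (Luhn sum mod 10 = 0)


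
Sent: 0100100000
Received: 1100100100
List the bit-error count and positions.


XOR: 1000000100

2 error(s) at position(s): 0, 7


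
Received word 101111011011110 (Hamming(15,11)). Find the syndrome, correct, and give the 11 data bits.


Syndrome = 0: no error detected

Data: 11101011110 (no errors)


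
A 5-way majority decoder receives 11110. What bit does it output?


Ones: 4 out of 5
Threshold: 3

1 (4/5 voted 1)


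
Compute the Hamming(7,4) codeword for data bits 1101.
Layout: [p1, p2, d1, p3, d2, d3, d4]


Parity bits: p1=1, p2=0, p3=0

1010101


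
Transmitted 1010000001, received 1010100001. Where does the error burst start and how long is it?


XOR: 0000100000

Burst at position 4, length 1


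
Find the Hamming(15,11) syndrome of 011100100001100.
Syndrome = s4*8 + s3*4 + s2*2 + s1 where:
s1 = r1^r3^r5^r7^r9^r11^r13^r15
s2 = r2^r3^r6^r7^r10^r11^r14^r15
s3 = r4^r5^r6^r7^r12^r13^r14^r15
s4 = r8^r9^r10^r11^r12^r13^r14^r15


s1=1, s2=1, s3=0, s4=0

Syndrome = 3 (error at position 3)


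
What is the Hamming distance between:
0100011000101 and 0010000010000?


XOR: 0110011010101
Count of 1s: 7

7


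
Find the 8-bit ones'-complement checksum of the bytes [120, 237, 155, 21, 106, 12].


Sum = 651 mod 256 = 139
Complement = 116

116


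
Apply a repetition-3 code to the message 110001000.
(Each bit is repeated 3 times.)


Each bit -> 3 copies

111111000000000111000000000


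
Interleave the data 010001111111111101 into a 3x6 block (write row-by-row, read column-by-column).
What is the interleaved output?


Matrix:
  010001
  111111
  111101
Read columns: 011111011011010111

011111011011010111


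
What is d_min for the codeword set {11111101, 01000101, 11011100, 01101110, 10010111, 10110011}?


Comparing all pairs, minimum distance: 2
Can detect 1 errors, correct 0 errors

2


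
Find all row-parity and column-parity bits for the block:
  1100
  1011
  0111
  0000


Row parities: 0110
Column parities: 0000

Row P: 0110, Col P: 0000, Corner: 0


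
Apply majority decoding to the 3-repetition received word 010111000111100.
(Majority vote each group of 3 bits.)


Groups: 010, 111, 000, 111, 100
Majority votes: 01010

01010


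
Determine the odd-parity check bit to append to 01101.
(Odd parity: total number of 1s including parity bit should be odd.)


Number of 1s in data: 3
Parity bit: 0

0


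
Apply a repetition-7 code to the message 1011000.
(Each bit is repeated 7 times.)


Each bit -> 7 copies

1111111000000011111111111111000000000000000000000


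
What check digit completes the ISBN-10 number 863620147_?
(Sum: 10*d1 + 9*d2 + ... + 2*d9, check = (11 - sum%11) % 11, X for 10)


Weighted sum: 242
242 mod 11 = 0

Check digit: 0


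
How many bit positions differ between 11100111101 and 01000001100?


XOR: 10100110001
Count of 1s: 5

5


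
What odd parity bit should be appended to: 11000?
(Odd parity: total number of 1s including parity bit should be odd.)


Number of 1s in data: 2
Parity bit: 1

1


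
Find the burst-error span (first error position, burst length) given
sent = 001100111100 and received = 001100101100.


XOR: 000000010000

Burst at position 7, length 1


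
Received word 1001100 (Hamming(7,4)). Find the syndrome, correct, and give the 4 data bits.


Syndrome = 0: no error detected

Data: 0100 (no errors)


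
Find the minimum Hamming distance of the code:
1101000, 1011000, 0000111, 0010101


Comparing all pairs, minimum distance: 2
Can detect 1 errors, correct 0 errors

2


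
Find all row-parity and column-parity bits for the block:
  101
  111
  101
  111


Row parities: 0101
Column parities: 000

Row P: 0101, Col P: 000, Corner: 0


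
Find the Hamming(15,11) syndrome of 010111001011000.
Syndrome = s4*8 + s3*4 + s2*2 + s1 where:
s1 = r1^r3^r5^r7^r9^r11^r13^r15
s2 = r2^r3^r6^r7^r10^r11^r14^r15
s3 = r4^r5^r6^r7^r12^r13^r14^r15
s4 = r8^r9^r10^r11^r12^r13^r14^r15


s1=1, s2=1, s3=0, s4=1

Syndrome = 11 (error at position 11)


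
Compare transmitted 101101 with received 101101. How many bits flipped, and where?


XOR: 000000

0 errors (received matches sent)


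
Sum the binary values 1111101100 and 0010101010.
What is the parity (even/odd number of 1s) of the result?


1111101100 = 1004
0010101010 = 170
Sum = 1174 = 10010010110
1s count = 5

odd parity (5 ones in 10010010110)


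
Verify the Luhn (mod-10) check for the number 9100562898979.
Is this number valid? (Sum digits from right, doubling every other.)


Luhn sum = 67
67 mod 10 = 7

Invalid (Luhn sum mod 10 = 7)


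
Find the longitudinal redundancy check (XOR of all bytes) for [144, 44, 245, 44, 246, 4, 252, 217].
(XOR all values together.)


XOR chain: 144 ^ 44 ^ 245 ^ 44 ^ 246 ^ 4 ^ 252 ^ 217 = 178

178


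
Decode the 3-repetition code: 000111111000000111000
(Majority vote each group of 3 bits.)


Groups: 000, 111, 111, 000, 000, 111, 000
Majority votes: 0110010

0110010


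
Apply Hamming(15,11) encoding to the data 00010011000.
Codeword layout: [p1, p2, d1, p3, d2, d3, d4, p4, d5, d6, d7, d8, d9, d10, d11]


Parity bits: p1=0, p2=0, p3=0, p4=0

000000100011000


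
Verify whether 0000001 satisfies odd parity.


Number of 1s: 1

Yes, parity is correct (1 ones)


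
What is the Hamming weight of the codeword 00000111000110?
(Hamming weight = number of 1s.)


Counting 1s in 00000111000110

5


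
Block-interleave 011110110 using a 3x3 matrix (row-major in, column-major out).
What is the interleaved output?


Matrix:
  011
  110
  110
Read columns: 011111100

011111100


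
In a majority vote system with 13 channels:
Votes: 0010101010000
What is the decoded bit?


Ones: 4 out of 13
Threshold: 7

0 (4/13 voted 1)


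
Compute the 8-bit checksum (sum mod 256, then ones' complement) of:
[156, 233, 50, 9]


Sum = 448 mod 256 = 192
Complement = 63

63


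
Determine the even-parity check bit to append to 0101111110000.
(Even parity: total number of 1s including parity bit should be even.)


Number of 1s in data: 7
Parity bit: 1

1


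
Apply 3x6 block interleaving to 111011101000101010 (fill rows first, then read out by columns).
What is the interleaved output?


Matrix:
  111011
  101000
  101010
Read columns: 111100111000101100

111100111000101100


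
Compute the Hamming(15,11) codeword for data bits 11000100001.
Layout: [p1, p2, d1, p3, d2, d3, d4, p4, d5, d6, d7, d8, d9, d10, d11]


Parity bits: p1=1, p2=1, p3=0, p4=0

111010000100001


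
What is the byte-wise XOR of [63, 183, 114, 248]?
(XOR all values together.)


XOR chain: 63 ^ 183 ^ 114 ^ 248 = 2

2


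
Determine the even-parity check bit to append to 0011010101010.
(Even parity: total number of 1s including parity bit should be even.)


Number of 1s in data: 6
Parity bit: 0

0


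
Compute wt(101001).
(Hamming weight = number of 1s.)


Counting 1s in 101001

3


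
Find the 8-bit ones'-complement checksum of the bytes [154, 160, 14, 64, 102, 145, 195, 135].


Sum = 969 mod 256 = 201
Complement = 54

54


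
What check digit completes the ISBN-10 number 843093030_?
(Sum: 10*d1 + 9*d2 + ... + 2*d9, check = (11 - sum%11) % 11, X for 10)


Weighted sum: 218
218 mod 11 = 9

Check digit: 2


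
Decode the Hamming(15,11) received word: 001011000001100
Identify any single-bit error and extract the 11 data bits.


Syndrome = 1: error at position 1

Data: 11100001100 (corrected bit 1)


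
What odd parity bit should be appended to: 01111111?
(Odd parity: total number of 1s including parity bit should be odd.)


Number of 1s in data: 7
Parity bit: 0

0


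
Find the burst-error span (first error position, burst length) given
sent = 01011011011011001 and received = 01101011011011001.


XOR: 00110000000000000

Burst at position 2, length 2


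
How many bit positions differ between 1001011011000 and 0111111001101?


XOR: 1110100010101
Count of 1s: 7

7


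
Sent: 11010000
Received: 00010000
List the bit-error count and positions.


XOR: 11000000

2 error(s) at position(s): 0, 1


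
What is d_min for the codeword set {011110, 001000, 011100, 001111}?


Comparing all pairs, minimum distance: 1
Can detect 0 errors, correct 0 errors

1


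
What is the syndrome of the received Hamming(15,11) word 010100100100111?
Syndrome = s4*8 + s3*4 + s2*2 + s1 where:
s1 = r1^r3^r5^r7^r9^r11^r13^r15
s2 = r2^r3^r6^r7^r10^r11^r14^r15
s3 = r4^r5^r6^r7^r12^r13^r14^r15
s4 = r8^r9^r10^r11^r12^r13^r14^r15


s1=1, s2=1, s3=1, s4=0

Syndrome = 7 (error at position 7)


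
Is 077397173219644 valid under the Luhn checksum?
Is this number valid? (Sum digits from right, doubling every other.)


Luhn sum = 73
73 mod 10 = 3

Invalid (Luhn sum mod 10 = 3)


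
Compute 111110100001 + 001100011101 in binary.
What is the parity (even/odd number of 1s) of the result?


111110100001 = 4001
001100011101 = 797
Sum = 4798 = 1001010111110
1s count = 8

even parity (8 ones in 1001010111110)


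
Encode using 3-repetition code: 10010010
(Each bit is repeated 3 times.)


Each bit -> 3 copies

111000000111000000111000


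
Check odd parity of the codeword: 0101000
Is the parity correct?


Number of 1s: 2

No, parity error (2 ones)


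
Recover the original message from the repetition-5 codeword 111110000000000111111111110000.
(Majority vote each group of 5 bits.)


Groups: 11111, 00000, 00000, 11111, 11111, 10000
Majority votes: 100110

100110


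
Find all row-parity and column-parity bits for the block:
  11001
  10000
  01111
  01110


Row parities: 1101
Column parities: 01000

Row P: 1101, Col P: 01000, Corner: 1


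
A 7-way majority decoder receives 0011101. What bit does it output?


Ones: 4 out of 7
Threshold: 4

1 (4/7 voted 1)


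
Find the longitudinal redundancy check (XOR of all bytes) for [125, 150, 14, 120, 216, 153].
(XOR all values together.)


XOR chain: 125 ^ 150 ^ 14 ^ 120 ^ 216 ^ 153 = 220

220


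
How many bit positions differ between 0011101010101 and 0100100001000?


XOR: 0111001011101
Count of 1s: 8

8


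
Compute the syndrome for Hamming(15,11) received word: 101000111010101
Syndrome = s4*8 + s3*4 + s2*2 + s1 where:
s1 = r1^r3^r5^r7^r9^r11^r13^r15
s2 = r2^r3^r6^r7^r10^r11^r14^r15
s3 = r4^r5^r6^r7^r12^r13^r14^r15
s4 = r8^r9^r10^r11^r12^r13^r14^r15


s1=1, s2=0, s3=1, s4=1

Syndrome = 13 (error at position 13)


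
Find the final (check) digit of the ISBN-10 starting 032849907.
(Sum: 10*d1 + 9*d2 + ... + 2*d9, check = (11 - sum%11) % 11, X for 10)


Weighted sum: 218
218 mod 11 = 9

Check digit: 2


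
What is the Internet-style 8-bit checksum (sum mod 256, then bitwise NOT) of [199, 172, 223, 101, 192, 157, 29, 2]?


Sum = 1075 mod 256 = 51
Complement = 204

204


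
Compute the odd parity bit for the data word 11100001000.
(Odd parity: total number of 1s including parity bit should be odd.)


Number of 1s in data: 4
Parity bit: 1

1


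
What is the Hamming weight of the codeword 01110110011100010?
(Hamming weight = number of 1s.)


Counting 1s in 01110110011100010

9


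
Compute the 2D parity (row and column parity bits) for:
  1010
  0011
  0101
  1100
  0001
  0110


Row parities: 000010
Column parities: 0111

Row P: 000010, Col P: 0111, Corner: 1


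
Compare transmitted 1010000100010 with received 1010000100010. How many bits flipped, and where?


XOR: 0000000000000

0 errors (received matches sent)


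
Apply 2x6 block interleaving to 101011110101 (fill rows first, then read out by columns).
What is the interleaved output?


Matrix:
  101011
  110101
Read columns: 110110011011

110110011011


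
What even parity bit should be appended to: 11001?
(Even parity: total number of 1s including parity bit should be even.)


Number of 1s in data: 3
Parity bit: 1

1


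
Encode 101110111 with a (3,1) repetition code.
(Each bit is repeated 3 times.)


Each bit -> 3 copies

111000111111111000111111111


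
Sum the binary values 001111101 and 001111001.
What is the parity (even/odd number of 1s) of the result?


001111101 = 125
001111001 = 121
Sum = 246 = 11110110
1s count = 6

even parity (6 ones in 11110110)


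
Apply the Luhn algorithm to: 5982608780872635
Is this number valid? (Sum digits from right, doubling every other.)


Luhn sum = 78
78 mod 10 = 8

Invalid (Luhn sum mod 10 = 8)


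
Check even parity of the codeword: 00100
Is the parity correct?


Number of 1s: 1

No, parity error (1 ones)


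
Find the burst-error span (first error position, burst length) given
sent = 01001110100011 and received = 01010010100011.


XOR: 00011100000000

Burst at position 3, length 3


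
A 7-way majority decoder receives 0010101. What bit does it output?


Ones: 3 out of 7
Threshold: 4

0 (3/7 voted 1)


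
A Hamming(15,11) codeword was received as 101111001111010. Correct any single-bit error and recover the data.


Syndrome = 15: error at position 15

Data: 11101111011 (corrected bit 15)


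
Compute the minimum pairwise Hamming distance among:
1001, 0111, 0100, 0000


Comparing all pairs, minimum distance: 1
Can detect 0 errors, correct 0 errors

1


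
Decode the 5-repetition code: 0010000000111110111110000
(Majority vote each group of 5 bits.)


Groups: 00100, 00000, 11111, 01111, 10000
Majority votes: 00110

00110


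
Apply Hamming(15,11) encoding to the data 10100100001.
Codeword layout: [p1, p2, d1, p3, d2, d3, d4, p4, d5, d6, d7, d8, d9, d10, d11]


Parity bits: p1=0, p2=0, p3=0, p4=0

001001000100001


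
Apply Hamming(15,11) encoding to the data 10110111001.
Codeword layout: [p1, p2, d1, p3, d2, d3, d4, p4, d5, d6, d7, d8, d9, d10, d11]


Parity bits: p1=0, p2=0, p3=0, p4=0

001001100111001


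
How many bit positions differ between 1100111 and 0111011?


XOR: 1011100
Count of 1s: 4

4


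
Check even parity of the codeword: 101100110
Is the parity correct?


Number of 1s: 5

No, parity error (5 ones)


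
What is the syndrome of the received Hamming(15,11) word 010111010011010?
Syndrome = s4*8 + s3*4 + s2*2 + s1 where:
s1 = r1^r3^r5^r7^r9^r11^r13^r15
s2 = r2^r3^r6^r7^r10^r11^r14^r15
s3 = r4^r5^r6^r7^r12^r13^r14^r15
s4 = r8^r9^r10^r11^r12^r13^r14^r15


s1=0, s2=0, s3=1, s4=0

Syndrome = 4 (error at position 4)


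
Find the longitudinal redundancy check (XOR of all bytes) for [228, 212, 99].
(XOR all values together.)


XOR chain: 228 ^ 212 ^ 99 = 83

83


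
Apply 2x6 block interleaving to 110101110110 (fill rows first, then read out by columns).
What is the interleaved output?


Matrix:
  110101
  110110
Read columns: 111100110110

111100110110


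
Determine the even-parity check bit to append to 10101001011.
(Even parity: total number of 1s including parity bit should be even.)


Number of 1s in data: 6
Parity bit: 0

0


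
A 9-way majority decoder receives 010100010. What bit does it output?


Ones: 3 out of 9
Threshold: 5

0 (3/9 voted 1)


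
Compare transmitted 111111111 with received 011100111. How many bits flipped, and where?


XOR: 100011000

3 error(s) at position(s): 0, 4, 5


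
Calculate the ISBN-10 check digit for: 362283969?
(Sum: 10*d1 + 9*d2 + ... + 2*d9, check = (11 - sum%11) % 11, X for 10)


Weighted sum: 249
249 mod 11 = 7

Check digit: 4


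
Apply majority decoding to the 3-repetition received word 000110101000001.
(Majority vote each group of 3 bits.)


Groups: 000, 110, 101, 000, 001
Majority votes: 01100

01100


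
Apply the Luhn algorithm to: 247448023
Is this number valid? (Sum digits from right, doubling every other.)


Luhn sum = 43
43 mod 10 = 3

Invalid (Luhn sum mod 10 = 3)


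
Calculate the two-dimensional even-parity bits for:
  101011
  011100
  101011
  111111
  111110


Row parities: 01001
Column parities: 011101

Row P: 01001, Col P: 011101, Corner: 0


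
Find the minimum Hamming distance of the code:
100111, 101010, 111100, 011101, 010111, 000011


Comparing all pairs, minimum distance: 2
Can detect 1 errors, correct 0 errors

2


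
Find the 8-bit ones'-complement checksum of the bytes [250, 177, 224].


Sum = 651 mod 256 = 139
Complement = 116

116


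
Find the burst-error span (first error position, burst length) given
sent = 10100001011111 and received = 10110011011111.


XOR: 00010010000000

Burst at position 3, length 4


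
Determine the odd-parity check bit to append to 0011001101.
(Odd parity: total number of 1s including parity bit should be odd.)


Number of 1s in data: 5
Parity bit: 0

0


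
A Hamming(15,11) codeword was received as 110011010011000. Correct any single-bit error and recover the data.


Syndrome = 15: error at position 15

Data: 01100011001 (corrected bit 15)


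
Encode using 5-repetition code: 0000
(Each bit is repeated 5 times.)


Each bit -> 5 copies

00000000000000000000


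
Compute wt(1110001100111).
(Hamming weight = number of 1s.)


Counting 1s in 1110001100111

8


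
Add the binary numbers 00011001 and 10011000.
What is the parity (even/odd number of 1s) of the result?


00011001 = 25
10011000 = 152
Sum = 177 = 10110001
1s count = 4

even parity (4 ones in 10110001)


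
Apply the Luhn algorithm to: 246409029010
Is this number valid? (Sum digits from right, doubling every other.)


Luhn sum = 37
37 mod 10 = 7

Invalid (Luhn sum mod 10 = 7)


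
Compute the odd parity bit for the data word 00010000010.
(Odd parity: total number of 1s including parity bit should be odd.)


Number of 1s in data: 2
Parity bit: 1

1


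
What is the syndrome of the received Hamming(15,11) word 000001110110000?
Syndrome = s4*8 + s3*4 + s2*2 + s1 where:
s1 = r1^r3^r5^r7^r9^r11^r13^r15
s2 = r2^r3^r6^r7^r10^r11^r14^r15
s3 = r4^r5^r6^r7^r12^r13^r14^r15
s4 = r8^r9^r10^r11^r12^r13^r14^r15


s1=0, s2=0, s3=0, s4=1

Syndrome = 8 (error at position 8)


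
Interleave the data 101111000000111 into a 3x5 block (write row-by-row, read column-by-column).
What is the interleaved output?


Matrix:
  10111
  10000
  00111
Read columns: 110000101101101

110000101101101


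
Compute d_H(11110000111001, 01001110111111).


XOR: 10111110000110
Count of 1s: 8

8


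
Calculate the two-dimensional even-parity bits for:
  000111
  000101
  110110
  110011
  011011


Row parities: 10000
Column parities: 011100

Row P: 10000, Col P: 011100, Corner: 1


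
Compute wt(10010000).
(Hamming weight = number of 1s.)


Counting 1s in 10010000

2


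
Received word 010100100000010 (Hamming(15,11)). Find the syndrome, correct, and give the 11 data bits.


Syndrome = 15: error at position 15

Data: 00010000011 (corrected bit 15)


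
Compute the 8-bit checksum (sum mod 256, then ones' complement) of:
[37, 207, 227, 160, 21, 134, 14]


Sum = 800 mod 256 = 32
Complement = 223

223


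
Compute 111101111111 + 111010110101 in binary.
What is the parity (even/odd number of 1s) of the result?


111101111111 = 3967
111010110101 = 3765
Sum = 7732 = 1111000110100
1s count = 7

odd parity (7 ones in 1111000110100)


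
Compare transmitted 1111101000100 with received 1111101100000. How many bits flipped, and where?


XOR: 0000000100100

2 error(s) at position(s): 7, 10


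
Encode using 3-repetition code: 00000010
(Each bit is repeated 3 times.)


Each bit -> 3 copies

000000000000000000111000


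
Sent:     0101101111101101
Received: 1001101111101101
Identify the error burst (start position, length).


XOR: 1100000000000000

Burst at position 0, length 2


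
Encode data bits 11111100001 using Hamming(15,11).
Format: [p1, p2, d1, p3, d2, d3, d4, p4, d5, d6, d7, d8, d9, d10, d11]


Parity bits: p1=1, p2=1, p3=0, p4=1

111011111100001
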